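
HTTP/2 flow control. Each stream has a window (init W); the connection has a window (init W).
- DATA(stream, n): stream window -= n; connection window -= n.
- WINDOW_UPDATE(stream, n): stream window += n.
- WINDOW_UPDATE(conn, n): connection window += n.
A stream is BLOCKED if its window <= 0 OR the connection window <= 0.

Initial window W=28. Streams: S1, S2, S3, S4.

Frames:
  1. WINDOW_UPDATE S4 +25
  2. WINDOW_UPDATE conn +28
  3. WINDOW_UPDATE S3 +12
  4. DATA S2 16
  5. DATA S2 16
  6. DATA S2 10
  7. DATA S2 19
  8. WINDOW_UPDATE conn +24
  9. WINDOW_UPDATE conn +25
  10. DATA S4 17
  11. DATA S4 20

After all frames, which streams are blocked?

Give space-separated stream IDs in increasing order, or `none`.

Op 1: conn=28 S1=28 S2=28 S3=28 S4=53 blocked=[]
Op 2: conn=56 S1=28 S2=28 S3=28 S4=53 blocked=[]
Op 3: conn=56 S1=28 S2=28 S3=40 S4=53 blocked=[]
Op 4: conn=40 S1=28 S2=12 S3=40 S4=53 blocked=[]
Op 5: conn=24 S1=28 S2=-4 S3=40 S4=53 blocked=[2]
Op 6: conn=14 S1=28 S2=-14 S3=40 S4=53 blocked=[2]
Op 7: conn=-5 S1=28 S2=-33 S3=40 S4=53 blocked=[1, 2, 3, 4]
Op 8: conn=19 S1=28 S2=-33 S3=40 S4=53 blocked=[2]
Op 9: conn=44 S1=28 S2=-33 S3=40 S4=53 blocked=[2]
Op 10: conn=27 S1=28 S2=-33 S3=40 S4=36 blocked=[2]
Op 11: conn=7 S1=28 S2=-33 S3=40 S4=16 blocked=[2]

Answer: S2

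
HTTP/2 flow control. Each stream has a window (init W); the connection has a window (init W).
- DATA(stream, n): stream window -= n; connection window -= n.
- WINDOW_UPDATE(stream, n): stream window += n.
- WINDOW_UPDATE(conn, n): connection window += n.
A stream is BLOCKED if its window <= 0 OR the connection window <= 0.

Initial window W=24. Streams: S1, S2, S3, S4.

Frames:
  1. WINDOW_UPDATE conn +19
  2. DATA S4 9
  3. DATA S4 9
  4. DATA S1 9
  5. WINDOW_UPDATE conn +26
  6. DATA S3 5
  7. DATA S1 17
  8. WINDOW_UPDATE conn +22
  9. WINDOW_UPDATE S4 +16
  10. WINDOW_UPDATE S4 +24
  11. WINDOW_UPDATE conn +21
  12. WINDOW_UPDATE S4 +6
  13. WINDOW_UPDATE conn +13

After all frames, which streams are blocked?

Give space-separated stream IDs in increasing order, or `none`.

Answer: S1

Derivation:
Op 1: conn=43 S1=24 S2=24 S3=24 S4=24 blocked=[]
Op 2: conn=34 S1=24 S2=24 S3=24 S4=15 blocked=[]
Op 3: conn=25 S1=24 S2=24 S3=24 S4=6 blocked=[]
Op 4: conn=16 S1=15 S2=24 S3=24 S4=6 blocked=[]
Op 5: conn=42 S1=15 S2=24 S3=24 S4=6 blocked=[]
Op 6: conn=37 S1=15 S2=24 S3=19 S4=6 blocked=[]
Op 7: conn=20 S1=-2 S2=24 S3=19 S4=6 blocked=[1]
Op 8: conn=42 S1=-2 S2=24 S3=19 S4=6 blocked=[1]
Op 9: conn=42 S1=-2 S2=24 S3=19 S4=22 blocked=[1]
Op 10: conn=42 S1=-2 S2=24 S3=19 S4=46 blocked=[1]
Op 11: conn=63 S1=-2 S2=24 S3=19 S4=46 blocked=[1]
Op 12: conn=63 S1=-2 S2=24 S3=19 S4=52 blocked=[1]
Op 13: conn=76 S1=-2 S2=24 S3=19 S4=52 blocked=[1]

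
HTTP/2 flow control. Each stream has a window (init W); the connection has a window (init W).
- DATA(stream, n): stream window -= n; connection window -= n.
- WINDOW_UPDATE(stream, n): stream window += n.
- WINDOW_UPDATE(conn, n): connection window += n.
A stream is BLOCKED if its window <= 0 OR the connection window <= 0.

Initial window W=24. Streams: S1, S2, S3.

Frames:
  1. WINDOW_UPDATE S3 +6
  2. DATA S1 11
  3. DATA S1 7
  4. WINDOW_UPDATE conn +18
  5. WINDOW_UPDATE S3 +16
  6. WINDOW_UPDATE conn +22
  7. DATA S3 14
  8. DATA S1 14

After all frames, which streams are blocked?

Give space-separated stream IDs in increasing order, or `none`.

Answer: S1

Derivation:
Op 1: conn=24 S1=24 S2=24 S3=30 blocked=[]
Op 2: conn=13 S1=13 S2=24 S3=30 blocked=[]
Op 3: conn=6 S1=6 S2=24 S3=30 blocked=[]
Op 4: conn=24 S1=6 S2=24 S3=30 blocked=[]
Op 5: conn=24 S1=6 S2=24 S3=46 blocked=[]
Op 6: conn=46 S1=6 S2=24 S3=46 blocked=[]
Op 7: conn=32 S1=6 S2=24 S3=32 blocked=[]
Op 8: conn=18 S1=-8 S2=24 S3=32 blocked=[1]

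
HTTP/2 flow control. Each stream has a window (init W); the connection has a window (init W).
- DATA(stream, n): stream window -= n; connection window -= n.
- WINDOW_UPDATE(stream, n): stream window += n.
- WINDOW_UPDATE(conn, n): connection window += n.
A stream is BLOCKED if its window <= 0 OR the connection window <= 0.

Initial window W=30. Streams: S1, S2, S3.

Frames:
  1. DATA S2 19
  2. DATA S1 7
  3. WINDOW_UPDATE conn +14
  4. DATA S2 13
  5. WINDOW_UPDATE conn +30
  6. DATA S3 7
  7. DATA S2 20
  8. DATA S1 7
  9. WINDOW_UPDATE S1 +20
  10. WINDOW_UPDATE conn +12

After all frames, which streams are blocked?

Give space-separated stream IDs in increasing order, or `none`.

Op 1: conn=11 S1=30 S2=11 S3=30 blocked=[]
Op 2: conn=4 S1=23 S2=11 S3=30 blocked=[]
Op 3: conn=18 S1=23 S2=11 S3=30 blocked=[]
Op 4: conn=5 S1=23 S2=-2 S3=30 blocked=[2]
Op 5: conn=35 S1=23 S2=-2 S3=30 blocked=[2]
Op 6: conn=28 S1=23 S2=-2 S3=23 blocked=[2]
Op 7: conn=8 S1=23 S2=-22 S3=23 blocked=[2]
Op 8: conn=1 S1=16 S2=-22 S3=23 blocked=[2]
Op 9: conn=1 S1=36 S2=-22 S3=23 blocked=[2]
Op 10: conn=13 S1=36 S2=-22 S3=23 blocked=[2]

Answer: S2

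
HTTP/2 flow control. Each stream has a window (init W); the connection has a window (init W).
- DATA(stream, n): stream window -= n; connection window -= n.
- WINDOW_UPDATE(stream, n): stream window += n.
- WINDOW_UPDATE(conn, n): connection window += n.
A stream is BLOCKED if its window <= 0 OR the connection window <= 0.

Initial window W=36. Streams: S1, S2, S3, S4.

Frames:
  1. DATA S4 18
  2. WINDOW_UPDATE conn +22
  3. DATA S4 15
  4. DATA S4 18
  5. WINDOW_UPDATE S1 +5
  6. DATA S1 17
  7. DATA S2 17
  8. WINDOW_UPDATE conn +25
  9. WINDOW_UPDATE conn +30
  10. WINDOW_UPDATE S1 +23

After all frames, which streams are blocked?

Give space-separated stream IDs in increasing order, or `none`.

Answer: S4

Derivation:
Op 1: conn=18 S1=36 S2=36 S3=36 S4=18 blocked=[]
Op 2: conn=40 S1=36 S2=36 S3=36 S4=18 blocked=[]
Op 3: conn=25 S1=36 S2=36 S3=36 S4=3 blocked=[]
Op 4: conn=7 S1=36 S2=36 S3=36 S4=-15 blocked=[4]
Op 5: conn=7 S1=41 S2=36 S3=36 S4=-15 blocked=[4]
Op 6: conn=-10 S1=24 S2=36 S3=36 S4=-15 blocked=[1, 2, 3, 4]
Op 7: conn=-27 S1=24 S2=19 S3=36 S4=-15 blocked=[1, 2, 3, 4]
Op 8: conn=-2 S1=24 S2=19 S3=36 S4=-15 blocked=[1, 2, 3, 4]
Op 9: conn=28 S1=24 S2=19 S3=36 S4=-15 blocked=[4]
Op 10: conn=28 S1=47 S2=19 S3=36 S4=-15 blocked=[4]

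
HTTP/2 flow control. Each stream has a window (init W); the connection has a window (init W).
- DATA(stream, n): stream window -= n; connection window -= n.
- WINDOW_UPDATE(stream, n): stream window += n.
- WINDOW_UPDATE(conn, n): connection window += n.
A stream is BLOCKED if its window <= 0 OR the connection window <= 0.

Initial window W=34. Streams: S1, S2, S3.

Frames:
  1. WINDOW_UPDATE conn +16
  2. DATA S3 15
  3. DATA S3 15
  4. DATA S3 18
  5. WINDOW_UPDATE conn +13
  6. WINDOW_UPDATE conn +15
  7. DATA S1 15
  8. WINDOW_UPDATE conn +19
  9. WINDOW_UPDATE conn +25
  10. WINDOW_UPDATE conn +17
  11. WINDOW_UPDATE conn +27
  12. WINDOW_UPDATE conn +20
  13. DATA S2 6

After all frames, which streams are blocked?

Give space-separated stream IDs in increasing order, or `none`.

Answer: S3

Derivation:
Op 1: conn=50 S1=34 S2=34 S3=34 blocked=[]
Op 2: conn=35 S1=34 S2=34 S3=19 blocked=[]
Op 3: conn=20 S1=34 S2=34 S3=4 blocked=[]
Op 4: conn=2 S1=34 S2=34 S3=-14 blocked=[3]
Op 5: conn=15 S1=34 S2=34 S3=-14 blocked=[3]
Op 6: conn=30 S1=34 S2=34 S3=-14 blocked=[3]
Op 7: conn=15 S1=19 S2=34 S3=-14 blocked=[3]
Op 8: conn=34 S1=19 S2=34 S3=-14 blocked=[3]
Op 9: conn=59 S1=19 S2=34 S3=-14 blocked=[3]
Op 10: conn=76 S1=19 S2=34 S3=-14 blocked=[3]
Op 11: conn=103 S1=19 S2=34 S3=-14 blocked=[3]
Op 12: conn=123 S1=19 S2=34 S3=-14 blocked=[3]
Op 13: conn=117 S1=19 S2=28 S3=-14 blocked=[3]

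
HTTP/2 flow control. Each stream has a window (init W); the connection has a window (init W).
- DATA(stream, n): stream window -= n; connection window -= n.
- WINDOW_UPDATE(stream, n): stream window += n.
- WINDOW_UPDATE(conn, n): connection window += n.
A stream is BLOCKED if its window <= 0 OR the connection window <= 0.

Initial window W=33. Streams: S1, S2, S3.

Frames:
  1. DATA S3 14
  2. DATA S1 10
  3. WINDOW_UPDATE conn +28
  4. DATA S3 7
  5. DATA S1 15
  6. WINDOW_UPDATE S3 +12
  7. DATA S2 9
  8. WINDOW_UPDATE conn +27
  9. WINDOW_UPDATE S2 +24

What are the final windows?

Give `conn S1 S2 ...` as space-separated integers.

Op 1: conn=19 S1=33 S2=33 S3=19 blocked=[]
Op 2: conn=9 S1=23 S2=33 S3=19 blocked=[]
Op 3: conn=37 S1=23 S2=33 S3=19 blocked=[]
Op 4: conn=30 S1=23 S2=33 S3=12 blocked=[]
Op 5: conn=15 S1=8 S2=33 S3=12 blocked=[]
Op 6: conn=15 S1=8 S2=33 S3=24 blocked=[]
Op 7: conn=6 S1=8 S2=24 S3=24 blocked=[]
Op 8: conn=33 S1=8 S2=24 S3=24 blocked=[]
Op 9: conn=33 S1=8 S2=48 S3=24 blocked=[]

Answer: 33 8 48 24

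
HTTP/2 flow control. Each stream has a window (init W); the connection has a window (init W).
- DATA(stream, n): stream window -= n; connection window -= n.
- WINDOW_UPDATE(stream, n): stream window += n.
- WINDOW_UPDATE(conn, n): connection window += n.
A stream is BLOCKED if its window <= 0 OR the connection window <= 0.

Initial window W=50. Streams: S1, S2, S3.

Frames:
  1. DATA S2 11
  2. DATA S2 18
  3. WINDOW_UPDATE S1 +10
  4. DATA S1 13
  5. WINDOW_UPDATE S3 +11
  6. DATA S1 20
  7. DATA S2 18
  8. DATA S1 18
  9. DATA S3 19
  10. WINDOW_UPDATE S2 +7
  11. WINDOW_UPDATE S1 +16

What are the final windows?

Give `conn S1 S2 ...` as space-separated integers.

Answer: -67 25 10 42

Derivation:
Op 1: conn=39 S1=50 S2=39 S3=50 blocked=[]
Op 2: conn=21 S1=50 S2=21 S3=50 blocked=[]
Op 3: conn=21 S1=60 S2=21 S3=50 blocked=[]
Op 4: conn=8 S1=47 S2=21 S3=50 blocked=[]
Op 5: conn=8 S1=47 S2=21 S3=61 blocked=[]
Op 6: conn=-12 S1=27 S2=21 S3=61 blocked=[1, 2, 3]
Op 7: conn=-30 S1=27 S2=3 S3=61 blocked=[1, 2, 3]
Op 8: conn=-48 S1=9 S2=3 S3=61 blocked=[1, 2, 3]
Op 9: conn=-67 S1=9 S2=3 S3=42 blocked=[1, 2, 3]
Op 10: conn=-67 S1=9 S2=10 S3=42 blocked=[1, 2, 3]
Op 11: conn=-67 S1=25 S2=10 S3=42 blocked=[1, 2, 3]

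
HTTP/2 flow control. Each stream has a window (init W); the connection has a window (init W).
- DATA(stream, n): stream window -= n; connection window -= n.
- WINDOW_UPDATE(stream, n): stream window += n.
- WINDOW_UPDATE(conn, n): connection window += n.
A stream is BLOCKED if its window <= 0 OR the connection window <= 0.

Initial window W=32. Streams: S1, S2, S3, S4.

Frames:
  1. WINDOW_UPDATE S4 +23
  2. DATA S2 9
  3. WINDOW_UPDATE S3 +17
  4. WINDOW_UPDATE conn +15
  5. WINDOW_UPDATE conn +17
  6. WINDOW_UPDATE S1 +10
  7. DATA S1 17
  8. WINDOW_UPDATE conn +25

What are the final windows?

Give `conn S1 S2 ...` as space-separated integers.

Answer: 63 25 23 49 55

Derivation:
Op 1: conn=32 S1=32 S2=32 S3=32 S4=55 blocked=[]
Op 2: conn=23 S1=32 S2=23 S3=32 S4=55 blocked=[]
Op 3: conn=23 S1=32 S2=23 S3=49 S4=55 blocked=[]
Op 4: conn=38 S1=32 S2=23 S3=49 S4=55 blocked=[]
Op 5: conn=55 S1=32 S2=23 S3=49 S4=55 blocked=[]
Op 6: conn=55 S1=42 S2=23 S3=49 S4=55 blocked=[]
Op 7: conn=38 S1=25 S2=23 S3=49 S4=55 blocked=[]
Op 8: conn=63 S1=25 S2=23 S3=49 S4=55 blocked=[]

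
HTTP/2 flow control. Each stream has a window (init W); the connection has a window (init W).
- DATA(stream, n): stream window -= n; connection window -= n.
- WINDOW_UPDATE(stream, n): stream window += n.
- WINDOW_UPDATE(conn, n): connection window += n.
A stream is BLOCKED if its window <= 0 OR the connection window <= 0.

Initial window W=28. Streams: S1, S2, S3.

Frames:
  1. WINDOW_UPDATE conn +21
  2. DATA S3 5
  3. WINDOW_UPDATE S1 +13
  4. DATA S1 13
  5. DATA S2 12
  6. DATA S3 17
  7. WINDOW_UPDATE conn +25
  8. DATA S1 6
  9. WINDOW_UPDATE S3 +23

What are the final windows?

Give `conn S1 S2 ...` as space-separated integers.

Op 1: conn=49 S1=28 S2=28 S3=28 blocked=[]
Op 2: conn=44 S1=28 S2=28 S3=23 blocked=[]
Op 3: conn=44 S1=41 S2=28 S3=23 blocked=[]
Op 4: conn=31 S1=28 S2=28 S3=23 blocked=[]
Op 5: conn=19 S1=28 S2=16 S3=23 blocked=[]
Op 6: conn=2 S1=28 S2=16 S3=6 blocked=[]
Op 7: conn=27 S1=28 S2=16 S3=6 blocked=[]
Op 8: conn=21 S1=22 S2=16 S3=6 blocked=[]
Op 9: conn=21 S1=22 S2=16 S3=29 blocked=[]

Answer: 21 22 16 29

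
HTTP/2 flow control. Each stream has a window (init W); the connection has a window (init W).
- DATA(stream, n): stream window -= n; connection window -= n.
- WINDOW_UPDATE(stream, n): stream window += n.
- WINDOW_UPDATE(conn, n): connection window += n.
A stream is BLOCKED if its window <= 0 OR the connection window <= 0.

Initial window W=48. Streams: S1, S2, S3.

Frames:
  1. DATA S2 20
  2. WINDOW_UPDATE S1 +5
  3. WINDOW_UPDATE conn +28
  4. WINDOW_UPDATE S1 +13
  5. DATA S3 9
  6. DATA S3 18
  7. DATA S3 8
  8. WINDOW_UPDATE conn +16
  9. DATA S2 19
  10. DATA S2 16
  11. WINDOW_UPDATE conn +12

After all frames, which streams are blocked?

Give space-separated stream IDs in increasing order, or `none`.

Op 1: conn=28 S1=48 S2=28 S3=48 blocked=[]
Op 2: conn=28 S1=53 S2=28 S3=48 blocked=[]
Op 3: conn=56 S1=53 S2=28 S3=48 blocked=[]
Op 4: conn=56 S1=66 S2=28 S3=48 blocked=[]
Op 5: conn=47 S1=66 S2=28 S3=39 blocked=[]
Op 6: conn=29 S1=66 S2=28 S3=21 blocked=[]
Op 7: conn=21 S1=66 S2=28 S3=13 blocked=[]
Op 8: conn=37 S1=66 S2=28 S3=13 blocked=[]
Op 9: conn=18 S1=66 S2=9 S3=13 blocked=[]
Op 10: conn=2 S1=66 S2=-7 S3=13 blocked=[2]
Op 11: conn=14 S1=66 S2=-7 S3=13 blocked=[2]

Answer: S2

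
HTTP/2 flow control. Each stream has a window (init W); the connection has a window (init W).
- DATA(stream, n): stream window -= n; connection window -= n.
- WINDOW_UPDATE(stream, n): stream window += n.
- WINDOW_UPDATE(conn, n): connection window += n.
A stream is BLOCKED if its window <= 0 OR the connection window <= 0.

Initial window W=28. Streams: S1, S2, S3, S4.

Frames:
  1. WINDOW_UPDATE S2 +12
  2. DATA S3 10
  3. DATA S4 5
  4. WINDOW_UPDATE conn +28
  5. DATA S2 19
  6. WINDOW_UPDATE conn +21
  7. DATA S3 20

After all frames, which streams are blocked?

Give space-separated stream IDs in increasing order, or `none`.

Op 1: conn=28 S1=28 S2=40 S3=28 S4=28 blocked=[]
Op 2: conn=18 S1=28 S2=40 S3=18 S4=28 blocked=[]
Op 3: conn=13 S1=28 S2=40 S3=18 S4=23 blocked=[]
Op 4: conn=41 S1=28 S2=40 S3=18 S4=23 blocked=[]
Op 5: conn=22 S1=28 S2=21 S3=18 S4=23 blocked=[]
Op 6: conn=43 S1=28 S2=21 S3=18 S4=23 blocked=[]
Op 7: conn=23 S1=28 S2=21 S3=-2 S4=23 blocked=[3]

Answer: S3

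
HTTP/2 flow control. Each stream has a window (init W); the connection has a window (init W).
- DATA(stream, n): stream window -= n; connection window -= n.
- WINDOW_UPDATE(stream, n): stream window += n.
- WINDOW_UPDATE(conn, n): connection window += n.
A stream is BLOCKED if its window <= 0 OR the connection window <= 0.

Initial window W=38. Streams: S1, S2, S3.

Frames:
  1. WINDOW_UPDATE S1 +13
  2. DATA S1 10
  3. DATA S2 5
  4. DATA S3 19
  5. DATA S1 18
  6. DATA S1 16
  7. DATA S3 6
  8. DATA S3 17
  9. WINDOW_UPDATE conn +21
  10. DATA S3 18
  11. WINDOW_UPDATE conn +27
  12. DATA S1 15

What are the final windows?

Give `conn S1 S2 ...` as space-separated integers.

Op 1: conn=38 S1=51 S2=38 S3=38 blocked=[]
Op 2: conn=28 S1=41 S2=38 S3=38 blocked=[]
Op 3: conn=23 S1=41 S2=33 S3=38 blocked=[]
Op 4: conn=4 S1=41 S2=33 S3=19 blocked=[]
Op 5: conn=-14 S1=23 S2=33 S3=19 blocked=[1, 2, 3]
Op 6: conn=-30 S1=7 S2=33 S3=19 blocked=[1, 2, 3]
Op 7: conn=-36 S1=7 S2=33 S3=13 blocked=[1, 2, 3]
Op 8: conn=-53 S1=7 S2=33 S3=-4 blocked=[1, 2, 3]
Op 9: conn=-32 S1=7 S2=33 S3=-4 blocked=[1, 2, 3]
Op 10: conn=-50 S1=7 S2=33 S3=-22 blocked=[1, 2, 3]
Op 11: conn=-23 S1=7 S2=33 S3=-22 blocked=[1, 2, 3]
Op 12: conn=-38 S1=-8 S2=33 S3=-22 blocked=[1, 2, 3]

Answer: -38 -8 33 -22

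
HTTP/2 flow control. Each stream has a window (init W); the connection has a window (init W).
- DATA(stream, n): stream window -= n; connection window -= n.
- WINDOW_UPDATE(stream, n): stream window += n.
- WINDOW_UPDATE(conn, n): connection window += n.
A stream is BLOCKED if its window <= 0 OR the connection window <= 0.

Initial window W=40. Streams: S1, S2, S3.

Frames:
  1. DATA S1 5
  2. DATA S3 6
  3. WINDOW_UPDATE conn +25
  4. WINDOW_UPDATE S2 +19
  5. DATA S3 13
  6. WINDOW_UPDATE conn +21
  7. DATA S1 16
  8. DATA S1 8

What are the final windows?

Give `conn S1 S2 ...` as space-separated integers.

Answer: 38 11 59 21

Derivation:
Op 1: conn=35 S1=35 S2=40 S3=40 blocked=[]
Op 2: conn=29 S1=35 S2=40 S3=34 blocked=[]
Op 3: conn=54 S1=35 S2=40 S3=34 blocked=[]
Op 4: conn=54 S1=35 S2=59 S3=34 blocked=[]
Op 5: conn=41 S1=35 S2=59 S3=21 blocked=[]
Op 6: conn=62 S1=35 S2=59 S3=21 blocked=[]
Op 7: conn=46 S1=19 S2=59 S3=21 blocked=[]
Op 8: conn=38 S1=11 S2=59 S3=21 blocked=[]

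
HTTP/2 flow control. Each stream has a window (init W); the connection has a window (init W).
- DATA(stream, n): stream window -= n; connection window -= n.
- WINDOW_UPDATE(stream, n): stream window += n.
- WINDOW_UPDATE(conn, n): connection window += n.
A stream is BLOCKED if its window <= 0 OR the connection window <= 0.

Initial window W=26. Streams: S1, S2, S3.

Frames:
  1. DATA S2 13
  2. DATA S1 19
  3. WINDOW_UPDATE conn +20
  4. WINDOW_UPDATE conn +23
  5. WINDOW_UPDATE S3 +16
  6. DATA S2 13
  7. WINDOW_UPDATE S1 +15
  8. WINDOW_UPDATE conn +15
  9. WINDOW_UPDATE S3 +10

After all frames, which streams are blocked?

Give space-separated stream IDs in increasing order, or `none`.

Answer: S2

Derivation:
Op 1: conn=13 S1=26 S2=13 S3=26 blocked=[]
Op 2: conn=-6 S1=7 S2=13 S3=26 blocked=[1, 2, 3]
Op 3: conn=14 S1=7 S2=13 S3=26 blocked=[]
Op 4: conn=37 S1=7 S2=13 S3=26 blocked=[]
Op 5: conn=37 S1=7 S2=13 S3=42 blocked=[]
Op 6: conn=24 S1=7 S2=0 S3=42 blocked=[2]
Op 7: conn=24 S1=22 S2=0 S3=42 blocked=[2]
Op 8: conn=39 S1=22 S2=0 S3=42 blocked=[2]
Op 9: conn=39 S1=22 S2=0 S3=52 blocked=[2]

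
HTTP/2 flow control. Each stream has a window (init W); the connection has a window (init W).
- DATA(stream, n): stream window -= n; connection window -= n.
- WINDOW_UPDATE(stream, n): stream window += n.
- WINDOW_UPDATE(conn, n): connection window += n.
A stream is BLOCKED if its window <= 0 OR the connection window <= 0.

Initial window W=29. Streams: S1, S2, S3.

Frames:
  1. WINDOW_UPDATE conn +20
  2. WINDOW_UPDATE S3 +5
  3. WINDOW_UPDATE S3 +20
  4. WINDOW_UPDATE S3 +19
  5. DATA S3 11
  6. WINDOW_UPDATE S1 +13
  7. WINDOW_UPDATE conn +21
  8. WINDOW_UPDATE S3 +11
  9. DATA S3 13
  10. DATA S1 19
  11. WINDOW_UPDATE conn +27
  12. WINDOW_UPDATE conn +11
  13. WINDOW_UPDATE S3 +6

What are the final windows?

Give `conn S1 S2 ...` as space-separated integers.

Op 1: conn=49 S1=29 S2=29 S3=29 blocked=[]
Op 2: conn=49 S1=29 S2=29 S3=34 blocked=[]
Op 3: conn=49 S1=29 S2=29 S3=54 blocked=[]
Op 4: conn=49 S1=29 S2=29 S3=73 blocked=[]
Op 5: conn=38 S1=29 S2=29 S3=62 blocked=[]
Op 6: conn=38 S1=42 S2=29 S3=62 blocked=[]
Op 7: conn=59 S1=42 S2=29 S3=62 blocked=[]
Op 8: conn=59 S1=42 S2=29 S3=73 blocked=[]
Op 9: conn=46 S1=42 S2=29 S3=60 blocked=[]
Op 10: conn=27 S1=23 S2=29 S3=60 blocked=[]
Op 11: conn=54 S1=23 S2=29 S3=60 blocked=[]
Op 12: conn=65 S1=23 S2=29 S3=60 blocked=[]
Op 13: conn=65 S1=23 S2=29 S3=66 blocked=[]

Answer: 65 23 29 66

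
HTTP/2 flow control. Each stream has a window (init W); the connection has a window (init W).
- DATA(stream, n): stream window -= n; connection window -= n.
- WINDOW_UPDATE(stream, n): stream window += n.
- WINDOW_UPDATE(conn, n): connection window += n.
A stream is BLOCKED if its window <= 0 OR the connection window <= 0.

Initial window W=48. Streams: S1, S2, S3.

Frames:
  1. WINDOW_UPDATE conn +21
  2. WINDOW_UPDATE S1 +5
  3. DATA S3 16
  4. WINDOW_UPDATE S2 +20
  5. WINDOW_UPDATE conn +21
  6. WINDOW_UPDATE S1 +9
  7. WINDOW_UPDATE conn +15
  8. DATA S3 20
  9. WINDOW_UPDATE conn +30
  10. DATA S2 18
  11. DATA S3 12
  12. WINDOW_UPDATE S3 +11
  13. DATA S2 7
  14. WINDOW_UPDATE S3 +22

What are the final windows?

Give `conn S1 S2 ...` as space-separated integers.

Op 1: conn=69 S1=48 S2=48 S3=48 blocked=[]
Op 2: conn=69 S1=53 S2=48 S3=48 blocked=[]
Op 3: conn=53 S1=53 S2=48 S3=32 blocked=[]
Op 4: conn=53 S1=53 S2=68 S3=32 blocked=[]
Op 5: conn=74 S1=53 S2=68 S3=32 blocked=[]
Op 6: conn=74 S1=62 S2=68 S3=32 blocked=[]
Op 7: conn=89 S1=62 S2=68 S3=32 blocked=[]
Op 8: conn=69 S1=62 S2=68 S3=12 blocked=[]
Op 9: conn=99 S1=62 S2=68 S3=12 blocked=[]
Op 10: conn=81 S1=62 S2=50 S3=12 blocked=[]
Op 11: conn=69 S1=62 S2=50 S3=0 blocked=[3]
Op 12: conn=69 S1=62 S2=50 S3=11 blocked=[]
Op 13: conn=62 S1=62 S2=43 S3=11 blocked=[]
Op 14: conn=62 S1=62 S2=43 S3=33 blocked=[]

Answer: 62 62 43 33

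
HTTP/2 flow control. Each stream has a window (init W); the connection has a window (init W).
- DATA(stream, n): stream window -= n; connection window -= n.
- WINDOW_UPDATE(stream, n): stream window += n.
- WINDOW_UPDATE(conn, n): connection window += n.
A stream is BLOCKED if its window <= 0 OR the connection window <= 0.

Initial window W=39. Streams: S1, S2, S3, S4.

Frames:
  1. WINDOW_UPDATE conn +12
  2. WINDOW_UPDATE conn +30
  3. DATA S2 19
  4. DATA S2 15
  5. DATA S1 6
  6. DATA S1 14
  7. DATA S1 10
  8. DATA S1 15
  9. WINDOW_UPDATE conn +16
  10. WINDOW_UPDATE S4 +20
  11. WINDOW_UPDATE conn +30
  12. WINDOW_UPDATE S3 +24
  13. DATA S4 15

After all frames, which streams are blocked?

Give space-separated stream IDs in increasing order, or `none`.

Op 1: conn=51 S1=39 S2=39 S3=39 S4=39 blocked=[]
Op 2: conn=81 S1=39 S2=39 S3=39 S4=39 blocked=[]
Op 3: conn=62 S1=39 S2=20 S3=39 S4=39 blocked=[]
Op 4: conn=47 S1=39 S2=5 S3=39 S4=39 blocked=[]
Op 5: conn=41 S1=33 S2=5 S3=39 S4=39 blocked=[]
Op 6: conn=27 S1=19 S2=5 S3=39 S4=39 blocked=[]
Op 7: conn=17 S1=9 S2=5 S3=39 S4=39 blocked=[]
Op 8: conn=2 S1=-6 S2=5 S3=39 S4=39 blocked=[1]
Op 9: conn=18 S1=-6 S2=5 S3=39 S4=39 blocked=[1]
Op 10: conn=18 S1=-6 S2=5 S3=39 S4=59 blocked=[1]
Op 11: conn=48 S1=-6 S2=5 S3=39 S4=59 blocked=[1]
Op 12: conn=48 S1=-6 S2=5 S3=63 S4=59 blocked=[1]
Op 13: conn=33 S1=-6 S2=5 S3=63 S4=44 blocked=[1]

Answer: S1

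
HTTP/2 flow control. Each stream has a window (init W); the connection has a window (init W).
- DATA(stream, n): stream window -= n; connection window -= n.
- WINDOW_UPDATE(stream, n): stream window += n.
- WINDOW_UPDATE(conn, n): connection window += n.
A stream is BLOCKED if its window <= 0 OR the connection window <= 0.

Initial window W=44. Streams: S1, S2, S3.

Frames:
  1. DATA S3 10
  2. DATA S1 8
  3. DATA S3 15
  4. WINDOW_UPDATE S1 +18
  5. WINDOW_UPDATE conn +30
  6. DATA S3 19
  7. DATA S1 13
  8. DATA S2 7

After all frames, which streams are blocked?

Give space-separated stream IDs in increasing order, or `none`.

Answer: S3

Derivation:
Op 1: conn=34 S1=44 S2=44 S3=34 blocked=[]
Op 2: conn=26 S1=36 S2=44 S3=34 blocked=[]
Op 3: conn=11 S1=36 S2=44 S3=19 blocked=[]
Op 4: conn=11 S1=54 S2=44 S3=19 blocked=[]
Op 5: conn=41 S1=54 S2=44 S3=19 blocked=[]
Op 6: conn=22 S1=54 S2=44 S3=0 blocked=[3]
Op 7: conn=9 S1=41 S2=44 S3=0 blocked=[3]
Op 8: conn=2 S1=41 S2=37 S3=0 blocked=[3]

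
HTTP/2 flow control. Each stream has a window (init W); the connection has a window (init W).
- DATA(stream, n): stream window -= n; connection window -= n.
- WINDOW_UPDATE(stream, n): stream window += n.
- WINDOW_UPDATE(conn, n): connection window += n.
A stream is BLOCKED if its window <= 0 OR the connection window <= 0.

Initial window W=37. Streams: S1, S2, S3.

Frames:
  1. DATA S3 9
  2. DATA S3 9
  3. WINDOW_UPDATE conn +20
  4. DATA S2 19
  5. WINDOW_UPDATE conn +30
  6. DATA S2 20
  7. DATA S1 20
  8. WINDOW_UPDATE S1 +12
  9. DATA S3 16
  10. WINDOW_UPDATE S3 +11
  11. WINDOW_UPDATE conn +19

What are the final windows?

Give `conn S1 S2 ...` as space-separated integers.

Answer: 13 29 -2 14

Derivation:
Op 1: conn=28 S1=37 S2=37 S3=28 blocked=[]
Op 2: conn=19 S1=37 S2=37 S3=19 blocked=[]
Op 3: conn=39 S1=37 S2=37 S3=19 blocked=[]
Op 4: conn=20 S1=37 S2=18 S3=19 blocked=[]
Op 5: conn=50 S1=37 S2=18 S3=19 blocked=[]
Op 6: conn=30 S1=37 S2=-2 S3=19 blocked=[2]
Op 7: conn=10 S1=17 S2=-2 S3=19 blocked=[2]
Op 8: conn=10 S1=29 S2=-2 S3=19 blocked=[2]
Op 9: conn=-6 S1=29 S2=-2 S3=3 blocked=[1, 2, 3]
Op 10: conn=-6 S1=29 S2=-2 S3=14 blocked=[1, 2, 3]
Op 11: conn=13 S1=29 S2=-2 S3=14 blocked=[2]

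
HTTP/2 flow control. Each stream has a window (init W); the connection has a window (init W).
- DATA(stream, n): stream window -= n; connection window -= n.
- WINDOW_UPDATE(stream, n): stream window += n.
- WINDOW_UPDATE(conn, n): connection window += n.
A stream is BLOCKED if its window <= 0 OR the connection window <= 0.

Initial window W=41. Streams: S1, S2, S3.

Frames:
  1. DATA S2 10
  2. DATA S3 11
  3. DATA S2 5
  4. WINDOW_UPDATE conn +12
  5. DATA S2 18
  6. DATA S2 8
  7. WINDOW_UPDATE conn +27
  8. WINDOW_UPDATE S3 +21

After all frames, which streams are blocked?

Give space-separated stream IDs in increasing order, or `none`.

Answer: S2

Derivation:
Op 1: conn=31 S1=41 S2=31 S3=41 blocked=[]
Op 2: conn=20 S1=41 S2=31 S3=30 blocked=[]
Op 3: conn=15 S1=41 S2=26 S3=30 blocked=[]
Op 4: conn=27 S1=41 S2=26 S3=30 blocked=[]
Op 5: conn=9 S1=41 S2=8 S3=30 blocked=[]
Op 6: conn=1 S1=41 S2=0 S3=30 blocked=[2]
Op 7: conn=28 S1=41 S2=0 S3=30 blocked=[2]
Op 8: conn=28 S1=41 S2=0 S3=51 blocked=[2]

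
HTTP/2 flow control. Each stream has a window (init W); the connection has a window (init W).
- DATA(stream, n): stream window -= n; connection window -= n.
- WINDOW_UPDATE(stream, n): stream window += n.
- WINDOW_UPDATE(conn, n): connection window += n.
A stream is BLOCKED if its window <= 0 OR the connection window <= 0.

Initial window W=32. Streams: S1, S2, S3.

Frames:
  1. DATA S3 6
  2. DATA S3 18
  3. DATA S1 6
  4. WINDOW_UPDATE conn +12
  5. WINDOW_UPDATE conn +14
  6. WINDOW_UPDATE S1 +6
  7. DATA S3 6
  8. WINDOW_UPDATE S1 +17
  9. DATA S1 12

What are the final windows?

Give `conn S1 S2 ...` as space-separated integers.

Answer: 10 37 32 2

Derivation:
Op 1: conn=26 S1=32 S2=32 S3=26 blocked=[]
Op 2: conn=8 S1=32 S2=32 S3=8 blocked=[]
Op 3: conn=2 S1=26 S2=32 S3=8 blocked=[]
Op 4: conn=14 S1=26 S2=32 S3=8 blocked=[]
Op 5: conn=28 S1=26 S2=32 S3=8 blocked=[]
Op 6: conn=28 S1=32 S2=32 S3=8 blocked=[]
Op 7: conn=22 S1=32 S2=32 S3=2 blocked=[]
Op 8: conn=22 S1=49 S2=32 S3=2 blocked=[]
Op 9: conn=10 S1=37 S2=32 S3=2 blocked=[]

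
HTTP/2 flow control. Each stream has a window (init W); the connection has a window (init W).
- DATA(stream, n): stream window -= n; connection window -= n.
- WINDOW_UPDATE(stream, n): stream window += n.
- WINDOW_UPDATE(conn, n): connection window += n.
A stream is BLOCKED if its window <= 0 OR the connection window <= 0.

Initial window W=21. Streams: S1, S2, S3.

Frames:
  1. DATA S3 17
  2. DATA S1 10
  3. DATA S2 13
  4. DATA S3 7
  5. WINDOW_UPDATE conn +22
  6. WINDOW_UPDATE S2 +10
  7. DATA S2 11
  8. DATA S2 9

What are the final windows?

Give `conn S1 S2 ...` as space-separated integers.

Answer: -24 11 -2 -3

Derivation:
Op 1: conn=4 S1=21 S2=21 S3=4 blocked=[]
Op 2: conn=-6 S1=11 S2=21 S3=4 blocked=[1, 2, 3]
Op 3: conn=-19 S1=11 S2=8 S3=4 blocked=[1, 2, 3]
Op 4: conn=-26 S1=11 S2=8 S3=-3 blocked=[1, 2, 3]
Op 5: conn=-4 S1=11 S2=8 S3=-3 blocked=[1, 2, 3]
Op 6: conn=-4 S1=11 S2=18 S3=-3 blocked=[1, 2, 3]
Op 7: conn=-15 S1=11 S2=7 S3=-3 blocked=[1, 2, 3]
Op 8: conn=-24 S1=11 S2=-2 S3=-3 blocked=[1, 2, 3]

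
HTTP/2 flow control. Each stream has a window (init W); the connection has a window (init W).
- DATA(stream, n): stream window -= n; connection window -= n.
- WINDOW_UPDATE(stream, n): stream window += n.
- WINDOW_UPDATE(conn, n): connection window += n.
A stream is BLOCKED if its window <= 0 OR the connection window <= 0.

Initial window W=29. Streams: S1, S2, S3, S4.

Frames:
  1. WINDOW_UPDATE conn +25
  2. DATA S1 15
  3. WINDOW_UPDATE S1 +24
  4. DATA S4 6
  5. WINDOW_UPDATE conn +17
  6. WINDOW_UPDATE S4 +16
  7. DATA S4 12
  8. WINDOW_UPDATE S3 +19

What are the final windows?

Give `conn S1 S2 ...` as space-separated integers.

Op 1: conn=54 S1=29 S2=29 S3=29 S4=29 blocked=[]
Op 2: conn=39 S1=14 S2=29 S3=29 S4=29 blocked=[]
Op 3: conn=39 S1=38 S2=29 S3=29 S4=29 blocked=[]
Op 4: conn=33 S1=38 S2=29 S3=29 S4=23 blocked=[]
Op 5: conn=50 S1=38 S2=29 S3=29 S4=23 blocked=[]
Op 6: conn=50 S1=38 S2=29 S3=29 S4=39 blocked=[]
Op 7: conn=38 S1=38 S2=29 S3=29 S4=27 blocked=[]
Op 8: conn=38 S1=38 S2=29 S3=48 S4=27 blocked=[]

Answer: 38 38 29 48 27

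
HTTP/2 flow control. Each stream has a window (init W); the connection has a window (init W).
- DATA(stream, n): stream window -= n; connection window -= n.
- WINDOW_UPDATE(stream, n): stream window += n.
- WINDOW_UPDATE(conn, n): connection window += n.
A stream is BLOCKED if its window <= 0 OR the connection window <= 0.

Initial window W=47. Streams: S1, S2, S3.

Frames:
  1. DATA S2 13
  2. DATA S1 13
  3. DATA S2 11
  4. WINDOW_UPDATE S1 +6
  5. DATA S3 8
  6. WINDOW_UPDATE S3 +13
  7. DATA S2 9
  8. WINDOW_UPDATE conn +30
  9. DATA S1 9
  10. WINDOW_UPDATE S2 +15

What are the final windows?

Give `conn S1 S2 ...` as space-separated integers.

Answer: 14 31 29 52

Derivation:
Op 1: conn=34 S1=47 S2=34 S3=47 blocked=[]
Op 2: conn=21 S1=34 S2=34 S3=47 blocked=[]
Op 3: conn=10 S1=34 S2=23 S3=47 blocked=[]
Op 4: conn=10 S1=40 S2=23 S3=47 blocked=[]
Op 5: conn=2 S1=40 S2=23 S3=39 blocked=[]
Op 6: conn=2 S1=40 S2=23 S3=52 blocked=[]
Op 7: conn=-7 S1=40 S2=14 S3=52 blocked=[1, 2, 3]
Op 8: conn=23 S1=40 S2=14 S3=52 blocked=[]
Op 9: conn=14 S1=31 S2=14 S3=52 blocked=[]
Op 10: conn=14 S1=31 S2=29 S3=52 blocked=[]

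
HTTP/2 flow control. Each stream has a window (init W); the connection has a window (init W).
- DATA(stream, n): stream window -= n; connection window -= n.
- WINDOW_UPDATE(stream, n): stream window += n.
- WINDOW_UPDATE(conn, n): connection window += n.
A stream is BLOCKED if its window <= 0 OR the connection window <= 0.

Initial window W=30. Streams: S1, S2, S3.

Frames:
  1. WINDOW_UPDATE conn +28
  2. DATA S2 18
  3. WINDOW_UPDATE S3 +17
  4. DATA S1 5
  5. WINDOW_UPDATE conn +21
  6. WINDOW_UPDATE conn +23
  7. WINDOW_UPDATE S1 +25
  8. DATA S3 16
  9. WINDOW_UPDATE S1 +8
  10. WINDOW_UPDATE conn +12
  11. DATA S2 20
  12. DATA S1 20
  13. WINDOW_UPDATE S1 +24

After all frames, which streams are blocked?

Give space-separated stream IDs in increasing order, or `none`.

Op 1: conn=58 S1=30 S2=30 S3=30 blocked=[]
Op 2: conn=40 S1=30 S2=12 S3=30 blocked=[]
Op 3: conn=40 S1=30 S2=12 S3=47 blocked=[]
Op 4: conn=35 S1=25 S2=12 S3=47 blocked=[]
Op 5: conn=56 S1=25 S2=12 S3=47 blocked=[]
Op 6: conn=79 S1=25 S2=12 S3=47 blocked=[]
Op 7: conn=79 S1=50 S2=12 S3=47 blocked=[]
Op 8: conn=63 S1=50 S2=12 S3=31 blocked=[]
Op 9: conn=63 S1=58 S2=12 S3=31 blocked=[]
Op 10: conn=75 S1=58 S2=12 S3=31 blocked=[]
Op 11: conn=55 S1=58 S2=-8 S3=31 blocked=[2]
Op 12: conn=35 S1=38 S2=-8 S3=31 blocked=[2]
Op 13: conn=35 S1=62 S2=-8 S3=31 blocked=[2]

Answer: S2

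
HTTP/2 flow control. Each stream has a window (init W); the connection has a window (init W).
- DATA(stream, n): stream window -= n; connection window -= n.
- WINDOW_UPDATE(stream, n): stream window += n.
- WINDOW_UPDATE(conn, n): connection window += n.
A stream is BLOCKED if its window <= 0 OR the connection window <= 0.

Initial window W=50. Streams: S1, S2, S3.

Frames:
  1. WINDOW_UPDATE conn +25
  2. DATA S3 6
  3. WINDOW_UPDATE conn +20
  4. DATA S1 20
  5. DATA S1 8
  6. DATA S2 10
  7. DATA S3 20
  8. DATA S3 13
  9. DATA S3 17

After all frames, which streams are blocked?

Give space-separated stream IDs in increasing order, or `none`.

Answer: S3

Derivation:
Op 1: conn=75 S1=50 S2=50 S3=50 blocked=[]
Op 2: conn=69 S1=50 S2=50 S3=44 blocked=[]
Op 3: conn=89 S1=50 S2=50 S3=44 blocked=[]
Op 4: conn=69 S1=30 S2=50 S3=44 blocked=[]
Op 5: conn=61 S1=22 S2=50 S3=44 blocked=[]
Op 6: conn=51 S1=22 S2=40 S3=44 blocked=[]
Op 7: conn=31 S1=22 S2=40 S3=24 blocked=[]
Op 8: conn=18 S1=22 S2=40 S3=11 blocked=[]
Op 9: conn=1 S1=22 S2=40 S3=-6 blocked=[3]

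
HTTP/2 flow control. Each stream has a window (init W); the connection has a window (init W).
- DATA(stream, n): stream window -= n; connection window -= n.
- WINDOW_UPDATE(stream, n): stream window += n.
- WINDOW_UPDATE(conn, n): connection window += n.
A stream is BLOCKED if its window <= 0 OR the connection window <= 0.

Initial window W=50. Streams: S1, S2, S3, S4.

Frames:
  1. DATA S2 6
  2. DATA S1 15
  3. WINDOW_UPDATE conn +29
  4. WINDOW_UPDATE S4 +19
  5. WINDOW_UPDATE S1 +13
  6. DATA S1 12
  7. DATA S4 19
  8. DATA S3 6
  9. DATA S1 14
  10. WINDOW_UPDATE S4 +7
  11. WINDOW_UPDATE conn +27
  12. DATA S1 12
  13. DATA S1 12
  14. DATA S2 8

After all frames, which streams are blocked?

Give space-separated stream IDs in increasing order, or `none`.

Answer: S1

Derivation:
Op 1: conn=44 S1=50 S2=44 S3=50 S4=50 blocked=[]
Op 2: conn=29 S1=35 S2=44 S3=50 S4=50 blocked=[]
Op 3: conn=58 S1=35 S2=44 S3=50 S4=50 blocked=[]
Op 4: conn=58 S1=35 S2=44 S3=50 S4=69 blocked=[]
Op 5: conn=58 S1=48 S2=44 S3=50 S4=69 blocked=[]
Op 6: conn=46 S1=36 S2=44 S3=50 S4=69 blocked=[]
Op 7: conn=27 S1=36 S2=44 S3=50 S4=50 blocked=[]
Op 8: conn=21 S1=36 S2=44 S3=44 S4=50 blocked=[]
Op 9: conn=7 S1=22 S2=44 S3=44 S4=50 blocked=[]
Op 10: conn=7 S1=22 S2=44 S3=44 S4=57 blocked=[]
Op 11: conn=34 S1=22 S2=44 S3=44 S4=57 blocked=[]
Op 12: conn=22 S1=10 S2=44 S3=44 S4=57 blocked=[]
Op 13: conn=10 S1=-2 S2=44 S3=44 S4=57 blocked=[1]
Op 14: conn=2 S1=-2 S2=36 S3=44 S4=57 blocked=[1]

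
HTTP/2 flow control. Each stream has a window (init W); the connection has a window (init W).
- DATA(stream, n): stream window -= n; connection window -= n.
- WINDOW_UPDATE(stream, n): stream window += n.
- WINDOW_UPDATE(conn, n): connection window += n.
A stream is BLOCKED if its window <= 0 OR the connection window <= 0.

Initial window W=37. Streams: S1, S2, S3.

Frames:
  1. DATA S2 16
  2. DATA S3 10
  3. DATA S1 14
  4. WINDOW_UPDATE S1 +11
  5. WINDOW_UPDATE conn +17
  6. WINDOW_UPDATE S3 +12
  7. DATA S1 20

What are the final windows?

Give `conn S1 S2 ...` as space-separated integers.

Answer: -6 14 21 39

Derivation:
Op 1: conn=21 S1=37 S2=21 S3=37 blocked=[]
Op 2: conn=11 S1=37 S2=21 S3=27 blocked=[]
Op 3: conn=-3 S1=23 S2=21 S3=27 blocked=[1, 2, 3]
Op 4: conn=-3 S1=34 S2=21 S3=27 blocked=[1, 2, 3]
Op 5: conn=14 S1=34 S2=21 S3=27 blocked=[]
Op 6: conn=14 S1=34 S2=21 S3=39 blocked=[]
Op 7: conn=-6 S1=14 S2=21 S3=39 blocked=[1, 2, 3]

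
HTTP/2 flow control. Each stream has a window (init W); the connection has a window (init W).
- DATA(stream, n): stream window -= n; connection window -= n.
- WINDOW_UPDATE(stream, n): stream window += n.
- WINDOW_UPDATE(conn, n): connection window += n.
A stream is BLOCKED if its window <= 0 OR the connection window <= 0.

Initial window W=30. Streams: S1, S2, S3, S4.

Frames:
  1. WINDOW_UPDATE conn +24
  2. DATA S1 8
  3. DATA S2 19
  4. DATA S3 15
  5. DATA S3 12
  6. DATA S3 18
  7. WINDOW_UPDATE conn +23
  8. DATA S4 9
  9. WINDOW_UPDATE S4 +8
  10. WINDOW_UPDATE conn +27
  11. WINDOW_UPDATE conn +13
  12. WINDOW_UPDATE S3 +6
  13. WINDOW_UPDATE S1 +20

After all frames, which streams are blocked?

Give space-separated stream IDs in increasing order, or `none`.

Answer: S3

Derivation:
Op 1: conn=54 S1=30 S2=30 S3=30 S4=30 blocked=[]
Op 2: conn=46 S1=22 S2=30 S3=30 S4=30 blocked=[]
Op 3: conn=27 S1=22 S2=11 S3=30 S4=30 blocked=[]
Op 4: conn=12 S1=22 S2=11 S3=15 S4=30 blocked=[]
Op 5: conn=0 S1=22 S2=11 S3=3 S4=30 blocked=[1, 2, 3, 4]
Op 6: conn=-18 S1=22 S2=11 S3=-15 S4=30 blocked=[1, 2, 3, 4]
Op 7: conn=5 S1=22 S2=11 S3=-15 S4=30 blocked=[3]
Op 8: conn=-4 S1=22 S2=11 S3=-15 S4=21 blocked=[1, 2, 3, 4]
Op 9: conn=-4 S1=22 S2=11 S3=-15 S4=29 blocked=[1, 2, 3, 4]
Op 10: conn=23 S1=22 S2=11 S3=-15 S4=29 blocked=[3]
Op 11: conn=36 S1=22 S2=11 S3=-15 S4=29 blocked=[3]
Op 12: conn=36 S1=22 S2=11 S3=-9 S4=29 blocked=[3]
Op 13: conn=36 S1=42 S2=11 S3=-9 S4=29 blocked=[3]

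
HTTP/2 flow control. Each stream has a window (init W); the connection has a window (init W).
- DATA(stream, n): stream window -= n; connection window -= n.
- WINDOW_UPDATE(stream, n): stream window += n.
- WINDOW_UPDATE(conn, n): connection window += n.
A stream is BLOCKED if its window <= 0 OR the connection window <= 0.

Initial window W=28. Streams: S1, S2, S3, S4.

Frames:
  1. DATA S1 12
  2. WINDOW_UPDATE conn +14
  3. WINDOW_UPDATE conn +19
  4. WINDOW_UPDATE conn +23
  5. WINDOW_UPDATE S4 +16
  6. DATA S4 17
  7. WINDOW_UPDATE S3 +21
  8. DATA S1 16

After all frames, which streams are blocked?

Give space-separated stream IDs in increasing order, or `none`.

Op 1: conn=16 S1=16 S2=28 S3=28 S4=28 blocked=[]
Op 2: conn=30 S1=16 S2=28 S3=28 S4=28 blocked=[]
Op 3: conn=49 S1=16 S2=28 S3=28 S4=28 blocked=[]
Op 4: conn=72 S1=16 S2=28 S3=28 S4=28 blocked=[]
Op 5: conn=72 S1=16 S2=28 S3=28 S4=44 blocked=[]
Op 6: conn=55 S1=16 S2=28 S3=28 S4=27 blocked=[]
Op 7: conn=55 S1=16 S2=28 S3=49 S4=27 blocked=[]
Op 8: conn=39 S1=0 S2=28 S3=49 S4=27 blocked=[1]

Answer: S1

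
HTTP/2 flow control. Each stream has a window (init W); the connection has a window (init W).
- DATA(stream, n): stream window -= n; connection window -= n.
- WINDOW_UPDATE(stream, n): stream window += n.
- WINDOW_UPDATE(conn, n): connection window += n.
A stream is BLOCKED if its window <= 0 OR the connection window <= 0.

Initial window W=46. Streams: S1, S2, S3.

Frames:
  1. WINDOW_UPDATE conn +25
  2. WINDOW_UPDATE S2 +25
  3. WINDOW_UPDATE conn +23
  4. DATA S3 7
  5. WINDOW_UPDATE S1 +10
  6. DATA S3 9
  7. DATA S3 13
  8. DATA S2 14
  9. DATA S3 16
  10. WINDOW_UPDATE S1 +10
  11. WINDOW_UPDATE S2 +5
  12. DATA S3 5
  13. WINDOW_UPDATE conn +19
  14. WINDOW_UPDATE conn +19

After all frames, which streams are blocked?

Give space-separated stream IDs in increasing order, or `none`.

Answer: S3

Derivation:
Op 1: conn=71 S1=46 S2=46 S3=46 blocked=[]
Op 2: conn=71 S1=46 S2=71 S3=46 blocked=[]
Op 3: conn=94 S1=46 S2=71 S3=46 blocked=[]
Op 4: conn=87 S1=46 S2=71 S3=39 blocked=[]
Op 5: conn=87 S1=56 S2=71 S3=39 blocked=[]
Op 6: conn=78 S1=56 S2=71 S3=30 blocked=[]
Op 7: conn=65 S1=56 S2=71 S3=17 blocked=[]
Op 8: conn=51 S1=56 S2=57 S3=17 blocked=[]
Op 9: conn=35 S1=56 S2=57 S3=1 blocked=[]
Op 10: conn=35 S1=66 S2=57 S3=1 blocked=[]
Op 11: conn=35 S1=66 S2=62 S3=1 blocked=[]
Op 12: conn=30 S1=66 S2=62 S3=-4 blocked=[3]
Op 13: conn=49 S1=66 S2=62 S3=-4 blocked=[3]
Op 14: conn=68 S1=66 S2=62 S3=-4 blocked=[3]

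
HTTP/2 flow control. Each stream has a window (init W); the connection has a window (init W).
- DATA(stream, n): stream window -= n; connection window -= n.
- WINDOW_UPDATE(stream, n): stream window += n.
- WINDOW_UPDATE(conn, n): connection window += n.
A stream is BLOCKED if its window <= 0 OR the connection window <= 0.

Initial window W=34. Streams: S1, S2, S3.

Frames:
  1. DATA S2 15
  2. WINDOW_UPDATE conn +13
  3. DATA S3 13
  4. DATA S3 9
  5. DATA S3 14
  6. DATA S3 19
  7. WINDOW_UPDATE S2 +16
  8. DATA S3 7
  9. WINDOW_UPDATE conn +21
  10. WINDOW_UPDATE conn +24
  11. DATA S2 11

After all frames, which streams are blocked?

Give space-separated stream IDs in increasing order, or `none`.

Answer: S3

Derivation:
Op 1: conn=19 S1=34 S2=19 S3=34 blocked=[]
Op 2: conn=32 S1=34 S2=19 S3=34 blocked=[]
Op 3: conn=19 S1=34 S2=19 S3=21 blocked=[]
Op 4: conn=10 S1=34 S2=19 S3=12 blocked=[]
Op 5: conn=-4 S1=34 S2=19 S3=-2 blocked=[1, 2, 3]
Op 6: conn=-23 S1=34 S2=19 S3=-21 blocked=[1, 2, 3]
Op 7: conn=-23 S1=34 S2=35 S3=-21 blocked=[1, 2, 3]
Op 8: conn=-30 S1=34 S2=35 S3=-28 blocked=[1, 2, 3]
Op 9: conn=-9 S1=34 S2=35 S3=-28 blocked=[1, 2, 3]
Op 10: conn=15 S1=34 S2=35 S3=-28 blocked=[3]
Op 11: conn=4 S1=34 S2=24 S3=-28 blocked=[3]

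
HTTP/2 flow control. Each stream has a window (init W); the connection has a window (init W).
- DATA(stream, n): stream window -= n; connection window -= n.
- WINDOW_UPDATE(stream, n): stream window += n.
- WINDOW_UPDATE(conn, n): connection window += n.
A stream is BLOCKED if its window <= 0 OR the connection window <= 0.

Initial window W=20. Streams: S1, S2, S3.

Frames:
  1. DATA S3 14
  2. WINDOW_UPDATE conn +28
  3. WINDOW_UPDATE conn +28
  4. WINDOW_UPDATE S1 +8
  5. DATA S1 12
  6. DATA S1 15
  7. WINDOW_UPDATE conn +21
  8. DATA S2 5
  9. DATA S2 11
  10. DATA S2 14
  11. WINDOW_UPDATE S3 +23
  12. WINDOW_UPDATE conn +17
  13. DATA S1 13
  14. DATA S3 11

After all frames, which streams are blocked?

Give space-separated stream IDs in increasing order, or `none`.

Answer: S1 S2

Derivation:
Op 1: conn=6 S1=20 S2=20 S3=6 blocked=[]
Op 2: conn=34 S1=20 S2=20 S3=6 blocked=[]
Op 3: conn=62 S1=20 S2=20 S3=6 blocked=[]
Op 4: conn=62 S1=28 S2=20 S3=6 blocked=[]
Op 5: conn=50 S1=16 S2=20 S3=6 blocked=[]
Op 6: conn=35 S1=1 S2=20 S3=6 blocked=[]
Op 7: conn=56 S1=1 S2=20 S3=6 blocked=[]
Op 8: conn=51 S1=1 S2=15 S3=6 blocked=[]
Op 9: conn=40 S1=1 S2=4 S3=6 blocked=[]
Op 10: conn=26 S1=1 S2=-10 S3=6 blocked=[2]
Op 11: conn=26 S1=1 S2=-10 S3=29 blocked=[2]
Op 12: conn=43 S1=1 S2=-10 S3=29 blocked=[2]
Op 13: conn=30 S1=-12 S2=-10 S3=29 blocked=[1, 2]
Op 14: conn=19 S1=-12 S2=-10 S3=18 blocked=[1, 2]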